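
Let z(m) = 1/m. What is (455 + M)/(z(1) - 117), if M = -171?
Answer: -71/29 ≈ -2.4483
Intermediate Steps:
(455 + M)/(z(1) - 117) = (455 - 171)/(1/1 - 117) = 284/(1 - 117) = 284/(-116) = 284*(-1/116) = -71/29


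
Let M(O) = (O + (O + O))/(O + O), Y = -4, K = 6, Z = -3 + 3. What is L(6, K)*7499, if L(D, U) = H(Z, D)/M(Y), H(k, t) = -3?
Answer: -14998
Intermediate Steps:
Z = 0
M(O) = 3/2 (M(O) = (O + 2*O)/((2*O)) = (3*O)*(1/(2*O)) = 3/2)
L(D, U) = -2 (L(D, U) = -3/3/2 = -3*⅔ = -2)
L(6, K)*7499 = -2*7499 = -14998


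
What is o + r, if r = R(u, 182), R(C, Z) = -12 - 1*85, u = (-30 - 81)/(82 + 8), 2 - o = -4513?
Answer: 4418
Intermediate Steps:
o = 4515 (o = 2 - 1*(-4513) = 2 + 4513 = 4515)
u = -37/30 (u = -111/90 = -111*1/90 = -37/30 ≈ -1.2333)
R(C, Z) = -97 (R(C, Z) = -12 - 85 = -97)
r = -97
o + r = 4515 - 97 = 4418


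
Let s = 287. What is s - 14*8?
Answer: 175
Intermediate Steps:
s - 14*8 = 287 - 14*8 = 287 - 1*112 = 287 - 112 = 175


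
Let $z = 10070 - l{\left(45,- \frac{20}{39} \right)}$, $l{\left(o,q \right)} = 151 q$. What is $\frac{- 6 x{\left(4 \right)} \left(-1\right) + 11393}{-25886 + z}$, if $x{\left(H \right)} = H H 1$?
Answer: $- \frac{448071}{613804} \approx -0.72999$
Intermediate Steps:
$x{\left(H \right)} = H^{2}$ ($x{\left(H \right)} = H^{2} \cdot 1 = H^{2}$)
$z = \frac{395750}{39}$ ($z = 10070 - 151 \left(- \frac{20}{39}\right) = 10070 - - \frac{3020}{39} = 10070 + \frac{3020}{39} = \frac{395750}{39} \approx 10147.0$)
$\frac{- 6 x{\left(4 \right)} \left(-1\right) + 11393}{-25886 + z} = \frac{- 6 \cdot 4^{2} \left(-1\right) + 11393}{-25886 + \frac{395750}{39}} = \frac{\left(-6\right) 16 \left(-1\right) + 11393}{- \frac{613804}{39}} = \left(\left(-96\right) \left(-1\right) + 11393\right) \left(- \frac{39}{613804}\right) = \left(96 + 11393\right) \left(- \frac{39}{613804}\right) = 11489 \left(- \frac{39}{613804}\right) = - \frac{448071}{613804}$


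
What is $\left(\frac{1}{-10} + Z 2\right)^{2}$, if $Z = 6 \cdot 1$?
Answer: $\frac{14161}{100} \approx 141.61$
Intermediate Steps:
$Z = 6$
$\left(\frac{1}{-10} + Z 2\right)^{2} = \left(\frac{1}{-10} + 6 \cdot 2\right)^{2} = \left(- \frac{1}{10} + 12\right)^{2} = \left(\frac{119}{10}\right)^{2} = \frac{14161}{100}$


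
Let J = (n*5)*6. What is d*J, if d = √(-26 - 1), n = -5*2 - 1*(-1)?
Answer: -810*I*√3 ≈ -1403.0*I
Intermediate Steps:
n = -9 (n = -10 + 1 = -9)
J = -270 (J = -9*5*6 = -45*6 = -270)
d = 3*I*√3 (d = √(-27) = 3*I*√3 ≈ 5.1962*I)
d*J = (3*I*√3)*(-270) = -810*I*√3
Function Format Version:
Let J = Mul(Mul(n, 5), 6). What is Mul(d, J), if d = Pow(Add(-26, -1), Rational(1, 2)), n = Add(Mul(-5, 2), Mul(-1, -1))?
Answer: Mul(-810, I, Pow(3, Rational(1, 2))) ≈ Mul(-1403.0, I)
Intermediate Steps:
n = -9 (n = Add(-10, 1) = -9)
J = -270 (J = Mul(Mul(-9, 5), 6) = Mul(-45, 6) = -270)
d = Mul(3, I, Pow(3, Rational(1, 2))) (d = Pow(-27, Rational(1, 2)) = Mul(3, I, Pow(3, Rational(1, 2))) ≈ Mul(5.1962, I))
Mul(d, J) = Mul(Mul(3, I, Pow(3, Rational(1, 2))), -270) = Mul(-810, I, Pow(3, Rational(1, 2)))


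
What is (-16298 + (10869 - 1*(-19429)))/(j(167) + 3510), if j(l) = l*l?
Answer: 14000/31399 ≈ 0.44587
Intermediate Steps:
j(l) = l**2
(-16298 + (10869 - 1*(-19429)))/(j(167) + 3510) = (-16298 + (10869 - 1*(-19429)))/(167**2 + 3510) = (-16298 + (10869 + 19429))/(27889 + 3510) = (-16298 + 30298)/31399 = 14000*(1/31399) = 14000/31399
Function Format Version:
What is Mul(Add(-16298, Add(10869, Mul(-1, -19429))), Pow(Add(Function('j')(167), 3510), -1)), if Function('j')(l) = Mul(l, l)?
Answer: Rational(14000, 31399) ≈ 0.44587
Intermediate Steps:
Function('j')(l) = Pow(l, 2)
Mul(Add(-16298, Add(10869, Mul(-1, -19429))), Pow(Add(Function('j')(167), 3510), -1)) = Mul(Add(-16298, Add(10869, Mul(-1, -19429))), Pow(Add(Pow(167, 2), 3510), -1)) = Mul(Add(-16298, Add(10869, 19429)), Pow(Add(27889, 3510), -1)) = Mul(Add(-16298, 30298), Pow(31399, -1)) = Mul(14000, Rational(1, 31399)) = Rational(14000, 31399)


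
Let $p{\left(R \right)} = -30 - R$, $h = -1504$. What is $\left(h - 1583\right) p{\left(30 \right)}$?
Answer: $185220$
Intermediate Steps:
$\left(h - 1583\right) p{\left(30 \right)} = \left(-1504 - 1583\right) \left(-30 - 30\right) = - 3087 \left(-30 - 30\right) = \left(-3087\right) \left(-60\right) = 185220$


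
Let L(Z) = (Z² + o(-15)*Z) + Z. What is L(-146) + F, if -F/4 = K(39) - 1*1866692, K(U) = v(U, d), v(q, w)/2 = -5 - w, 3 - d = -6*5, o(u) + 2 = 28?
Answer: 7484446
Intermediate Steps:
o(u) = 26 (o(u) = -2 + 28 = 26)
d = 33 (d = 3 - (-6)*5 = 3 - 1*(-30) = 3 + 30 = 33)
L(Z) = Z² + 27*Z (L(Z) = (Z² + 26*Z) + Z = Z² + 27*Z)
v(q, w) = -10 - 2*w (v(q, w) = 2*(-5 - w) = -10 - 2*w)
K(U) = -76 (K(U) = -10 - 2*33 = -10 - 66 = -76)
F = 7467072 (F = -4*(-76 - 1*1866692) = -4*(-76 - 1866692) = -4*(-1866768) = 7467072)
L(-146) + F = -146*(27 - 146) + 7467072 = -146*(-119) + 7467072 = 17374 + 7467072 = 7484446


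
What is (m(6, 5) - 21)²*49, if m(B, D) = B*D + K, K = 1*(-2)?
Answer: 2401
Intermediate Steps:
K = -2
m(B, D) = -2 + B*D (m(B, D) = B*D - 2 = -2 + B*D)
(m(6, 5) - 21)²*49 = ((-2 + 6*5) - 21)²*49 = ((-2 + 30) - 21)²*49 = (28 - 21)²*49 = 7²*49 = 49*49 = 2401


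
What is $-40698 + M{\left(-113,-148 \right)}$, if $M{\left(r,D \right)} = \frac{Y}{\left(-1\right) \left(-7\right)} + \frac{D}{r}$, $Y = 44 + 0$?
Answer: $- \frac{32186110}{791} \approx -40690.0$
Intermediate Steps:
$Y = 44$
$M{\left(r,D \right)} = \frac{44}{7} + \frac{D}{r}$ ($M{\left(r,D \right)} = \frac{44}{\left(-1\right) \left(-7\right)} + \frac{D}{r} = \frac{44}{7} + \frac{D}{r}$)
$-40698 + M{\left(-113,-148 \right)} = -40698 + \left(\frac{44}{7} - \frac{148}{-113}\right) = -40698 + \left(\frac{44}{7} - - \frac{148}{113}\right) = -40698 + \left(\frac{44}{7} + \frac{148}{113}\right) = -40698 + \frac{6008}{791} = - \frac{32186110}{791}$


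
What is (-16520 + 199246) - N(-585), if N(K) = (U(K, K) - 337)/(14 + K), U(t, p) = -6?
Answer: 104336203/571 ≈ 1.8273e+5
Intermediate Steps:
N(K) = -343/(14 + K) (N(K) = (-6 - 337)/(14 + K) = -343/(14 + K))
(-16520 + 199246) - N(-585) = (-16520 + 199246) - (-343)/(14 - 585) = 182726 - (-343)/(-571) = 182726 - (-343)*(-1)/571 = 182726 - 1*343/571 = 182726 - 343/571 = 104336203/571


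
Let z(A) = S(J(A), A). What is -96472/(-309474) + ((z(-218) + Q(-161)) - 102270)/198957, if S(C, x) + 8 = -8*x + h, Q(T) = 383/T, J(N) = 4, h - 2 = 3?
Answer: -29072863444/150198409053 ≈ -0.19356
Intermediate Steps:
h = 5 (h = 2 + 3 = 5)
S(C, x) = -3 - 8*x (S(C, x) = -8 + (-8*x + 5) = -8 + (5 - 8*x) = -3 - 8*x)
z(A) = -3 - 8*A
-96472/(-309474) + ((z(-218) + Q(-161)) - 102270)/198957 = -96472/(-309474) + (((-3 - 8*(-218)) + 383/(-161)) - 102270)/198957 = -96472*(-1/309474) + (((-3 + 1744) + 383*(-1/161)) - 102270)*(1/198957) = 48236/154737 + ((1741 - 383/161) - 102270)*(1/198957) = 48236/154737 + (279918/161 - 102270)*(1/198957) = 48236/154737 - 16185552/161*1/198957 = 48236/154737 - 5395184/10677359 = -29072863444/150198409053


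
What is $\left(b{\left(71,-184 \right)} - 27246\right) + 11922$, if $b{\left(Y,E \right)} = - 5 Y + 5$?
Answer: $-15674$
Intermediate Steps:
$b{\left(Y,E \right)} = 5 - 5 Y$
$\left(b{\left(71,-184 \right)} - 27246\right) + 11922 = \left(\left(5 - 355\right) - 27246\right) + 11922 = \left(-350 - 27246\right) + 11922 = -27596 + 11922 = -15674$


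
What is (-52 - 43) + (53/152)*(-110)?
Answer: -10135/76 ≈ -133.36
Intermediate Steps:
(-52 - 43) + (53/152)*(-110) = -95 + (53*(1/152))*(-110) = -95 + (53/152)*(-110) = -95 - 2915/76 = -10135/76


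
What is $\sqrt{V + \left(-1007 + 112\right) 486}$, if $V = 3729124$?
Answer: $\sqrt{3294154} \approx 1815.0$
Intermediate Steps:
$\sqrt{V + \left(-1007 + 112\right) 486} = \sqrt{3729124 + \left(-1007 + 112\right) 486} = \sqrt{3729124 - 434970} = \sqrt{3294154}$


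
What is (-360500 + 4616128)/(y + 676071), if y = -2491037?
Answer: -2127814/907483 ≈ -2.3447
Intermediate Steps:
(-360500 + 4616128)/(y + 676071) = (-360500 + 4616128)/(-2491037 + 676071) = 4255628/(-1814966) = 4255628*(-1/1814966) = -2127814/907483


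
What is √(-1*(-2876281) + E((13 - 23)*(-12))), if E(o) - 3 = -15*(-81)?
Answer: √2877499 ≈ 1696.3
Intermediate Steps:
E(o) = 1218 (E(o) = 3 - 15*(-81) = 3 + 1215 = 1218)
√(-1*(-2876281) + E((13 - 23)*(-12))) = √(-1*(-2876281) + 1218) = √(2876281 + 1218) = √2877499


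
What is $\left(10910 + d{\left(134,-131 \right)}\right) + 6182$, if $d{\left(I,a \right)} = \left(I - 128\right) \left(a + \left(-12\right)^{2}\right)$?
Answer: $17170$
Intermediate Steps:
$d{\left(I,a \right)} = \left(-128 + I\right) \left(144 + a\right)$ ($d{\left(I,a \right)} = \left(-128 + I\right) \left(a + 144\right) = \left(-128 + I\right) \left(144 + a\right)$)
$\left(10910 + d{\left(134,-131 \right)}\right) + 6182 = \left(10910 + \left(-18432 - -16768 + 144 \cdot 134 + 134 \left(-131\right)\right)\right) + 6182 = \left(10910 + \left(-18432 + 16768 + 19296 - 17554\right)\right) + 6182 = \left(10910 + 78\right) + 6182 = 10988 + 6182 = 17170$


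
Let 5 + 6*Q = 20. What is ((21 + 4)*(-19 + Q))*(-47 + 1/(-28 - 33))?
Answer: 1183050/61 ≈ 19394.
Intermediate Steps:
Q = 5/2 (Q = -⅚ + (⅙)*20 = -⅚ + 10/3 = 5/2 ≈ 2.5000)
((21 + 4)*(-19 + Q))*(-47 + 1/(-28 - 33)) = ((21 + 4)*(-19 + 5/2))*(-47 + 1/(-28 - 33)) = (25*(-33/2))*(-47 + 1/(-61)) = -825*(-47 - 1/61)/2 = -825/2*(-2868/61) = 1183050/61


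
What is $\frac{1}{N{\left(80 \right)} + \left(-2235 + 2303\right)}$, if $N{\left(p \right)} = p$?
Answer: $\frac{1}{148} \approx 0.0067568$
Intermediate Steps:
$\frac{1}{N{\left(80 \right)} + \left(-2235 + 2303\right)} = \frac{1}{80 + \left(-2235 + 2303\right)} = \frac{1}{80 + 68} = \frac{1}{148}$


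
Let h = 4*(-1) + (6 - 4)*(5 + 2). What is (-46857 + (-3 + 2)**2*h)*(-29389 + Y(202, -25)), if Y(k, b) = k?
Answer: 1367323389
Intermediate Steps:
h = 10 (h = -4 + 2*7 = -4 + 14 = 10)
(-46857 + (-3 + 2)**2*h)*(-29389 + Y(202, -25)) = (-46857 + (-3 + 2)**2*10)*(-29389 + 202) = (-46857 + (-1)**2*10)*(-29187) = (-46857 + 1*10)*(-29187) = (-46857 + 10)*(-29187) = -46847*(-29187) = 1367323389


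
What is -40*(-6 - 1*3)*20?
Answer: 7200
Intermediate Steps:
-40*(-6 - 1*3)*20 = -40*(-6 - 3)*20 = -40*(-9)*20 = 360*20 = 7200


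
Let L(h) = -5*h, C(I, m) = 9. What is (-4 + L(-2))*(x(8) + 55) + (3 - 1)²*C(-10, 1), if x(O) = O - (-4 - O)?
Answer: 486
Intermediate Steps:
x(O) = 4 + 2*O (x(O) = O + (4 + O) = 4 + 2*O)
(-4 + L(-2))*(x(8) + 55) + (3 - 1)²*C(-10, 1) = (-4 - 5*(-2))*((4 + 2*8) + 55) + (3 - 1)²*9 = (-4 + 10)*((4 + 16) + 55) + 2²*9 = 6*(20 + 55) + 4*9 = 6*75 + 36 = 450 + 36 = 486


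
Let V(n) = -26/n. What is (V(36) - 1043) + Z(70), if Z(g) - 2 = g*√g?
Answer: -18751/18 + 70*√70 ≈ -456.06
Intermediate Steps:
Z(g) = 2 + g^(3/2) (Z(g) = 2 + g*√g = 2 + g^(3/2))
(V(36) - 1043) + Z(70) = (-26/36 - 1043) + (2 + 70^(3/2)) = (-26*1/36 - 1043) + (2 + 70*√70) = (-13/18 - 1043) + (2 + 70*√70) = -18787/18 + (2 + 70*√70) = -18751/18 + 70*√70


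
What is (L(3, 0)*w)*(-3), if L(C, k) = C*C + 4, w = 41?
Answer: -1599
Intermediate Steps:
L(C, k) = 4 + C² (L(C, k) = C² + 4 = 4 + C²)
(L(3, 0)*w)*(-3) = ((4 + 3²)*41)*(-3) = ((4 + 9)*41)*(-3) = (13*41)*(-3) = 533*(-3) = -1599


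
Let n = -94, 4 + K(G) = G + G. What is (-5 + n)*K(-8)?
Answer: 1980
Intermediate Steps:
K(G) = -4 + 2*G (K(G) = -4 + (G + G) = -4 + 2*G)
(-5 + n)*K(-8) = (-5 - 94)*(-4 + 2*(-8)) = -99*(-4 - 16) = -99*(-20) = 1980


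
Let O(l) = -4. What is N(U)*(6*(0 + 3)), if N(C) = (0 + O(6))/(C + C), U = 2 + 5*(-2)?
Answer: 9/2 ≈ 4.5000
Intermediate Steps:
U = -8 (U = 2 - 10 = -8)
N(C) = -2/C (N(C) = (0 - 4)/(C + C) = -4*1/(2*C) = -2/C)
N(U)*(6*(0 + 3)) = (-2/(-8))*(6*(0 + 3)) = (-2*(-⅛))*(6*3) = (¼)*18 = 9/2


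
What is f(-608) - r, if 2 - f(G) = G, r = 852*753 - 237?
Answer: -640709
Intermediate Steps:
r = 641319 (r = 641556 - 237 = 641319)
f(G) = 2 - G
f(-608) - r = (2 - 1*(-608)) - 1*641319 = (2 + 608) - 641319 = 610 - 641319 = -640709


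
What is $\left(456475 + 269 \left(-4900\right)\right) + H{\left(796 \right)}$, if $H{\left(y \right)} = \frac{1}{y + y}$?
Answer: $- \frac{1371706999}{1592} \approx -8.6163 \cdot 10^{5}$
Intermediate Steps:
$H{\left(y \right)} = \frac{1}{2 y}$
$\left(456475 + 269 \left(-4900\right)\right) + H{\left(796 \right)} = \left(456475 + 269 \left(-4900\right)\right) + \frac{1}{2 \cdot 796} = \left(456475 - 1318100\right) + \frac{1}{2} \cdot \frac{1}{796} = -861625 + \frac{1}{1592} = - \frac{1371706999}{1592}$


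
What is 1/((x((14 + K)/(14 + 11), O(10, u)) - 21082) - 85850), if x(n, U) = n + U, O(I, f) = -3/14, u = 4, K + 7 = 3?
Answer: -70/7485227 ≈ -9.3518e-6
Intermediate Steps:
K = -4 (K = -7 + 3 = -4)
O(I, f) = -3/14 (O(I, f) = -3*1/14 = -3/14)
x(n, U) = U + n
1/((x((14 + K)/(14 + 11), O(10, u)) - 21082) - 85850) = 1/(((-3/14 + (14 - 4)/(14 + 11)) - 21082) - 85850) = 1/(((-3/14 + 10/25) - 21082) - 85850) = 1/(((-3/14 + 10*(1/25)) - 21082) - 85850) = 1/(((-3/14 + 2/5) - 21082) - 85850) = 1/((13/70 - 21082) - 85850) = 1/(-1475727/70 - 85850) = 1/(-7485227/70) = -70/7485227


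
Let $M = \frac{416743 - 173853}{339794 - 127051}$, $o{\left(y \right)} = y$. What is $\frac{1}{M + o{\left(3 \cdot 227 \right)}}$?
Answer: $\frac{212743}{145120873} \approx 0.001466$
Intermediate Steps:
$M = \frac{242890}{212743} \approx 1.1417$
$\frac{1}{M + o{\left(3 \cdot 227 \right)}} = \frac{1}{\frac{242890}{212743} + 3 \cdot 227} = \frac{1}{\frac{242890}{212743} + 681} = \frac{1}{\frac{145120873}{212743}} = \frac{212743}{145120873}$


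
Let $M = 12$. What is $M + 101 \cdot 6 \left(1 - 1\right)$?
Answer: $12$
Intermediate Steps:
$M + 101 \cdot 6 \left(1 - 1\right) = 12 + 101 \cdot 6 \left(1 - 1\right) = 12 + 101 \cdot 6 \cdot 0 = 12 + 101 \cdot 0 = 12 + 0 = 12$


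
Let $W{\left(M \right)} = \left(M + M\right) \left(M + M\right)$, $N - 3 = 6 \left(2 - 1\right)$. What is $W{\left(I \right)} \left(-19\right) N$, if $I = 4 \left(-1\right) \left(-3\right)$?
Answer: $-98496$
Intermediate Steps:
$N = 9$ ($N = 3 + 6 \left(2 - 1\right) = 3 + 6 \cdot 1 = 3 + 6 = 9$)
$I = 12$ ($I = \left(-4\right) \left(-3\right) = 12$)
$W{\left(M \right)} = 4 M^{2}$ ($W{\left(M \right)} = 2 M 2 M = 4 M^{2}$)
$W{\left(I \right)} \left(-19\right) N = 4 \cdot 12^{2} \left(-19\right) 9 = 4 \cdot 144 \left(-19\right) 9 = 576 \left(-19\right) 9 = \left(-10944\right) 9 = -98496$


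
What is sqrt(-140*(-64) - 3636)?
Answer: 22*sqrt(11) ≈ 72.966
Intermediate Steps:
sqrt(-140*(-64) - 3636) = sqrt(8960 - 3636) = sqrt(5324) = 22*sqrt(11)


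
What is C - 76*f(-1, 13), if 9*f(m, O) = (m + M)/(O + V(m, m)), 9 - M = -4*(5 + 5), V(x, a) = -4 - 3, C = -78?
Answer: -1310/9 ≈ -145.56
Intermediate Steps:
V(x, a) = -7
M = 49 (M = 9 - (-4)*(5 + 5) = 9 - (-4)*10 = 9 - 1*(-40) = 9 + 40 = 49)
f(m, O) = (49 + m)/(9*(-7 + O)) (f(m, O) = ((m + 49)/(O - 7))/9 = ((49 + m)/(-7 + O))/9 = (49 + m)/(9*(-7 + O)))
C - 76*f(-1, 13) = -78 - 76*(49 - 1)/(9*(-7 + 13)) = -78 - 76*48/(9*6) = -78 - 76*8/9 = -78 - 608/9 = -1310/9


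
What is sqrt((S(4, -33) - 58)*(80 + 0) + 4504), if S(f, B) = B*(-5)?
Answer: 2*sqrt(3266) ≈ 114.30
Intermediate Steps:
S(f, B) = -5*B
sqrt((S(4, -33) - 58)*(80 + 0) + 4504) = sqrt((-5*(-33) - 58)*(80 + 0) + 4504) = sqrt((165 - 58)*80 + 4504) = sqrt(107*80 + 4504) = sqrt(8560 + 4504) = sqrt(13064) = 2*sqrt(3266)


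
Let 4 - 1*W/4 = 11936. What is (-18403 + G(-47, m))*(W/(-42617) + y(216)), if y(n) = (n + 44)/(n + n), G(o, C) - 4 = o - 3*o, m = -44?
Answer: -7634850755/242244 ≈ -31517.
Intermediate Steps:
W = -47728 (W = 16 - 4*11936 = 16 - 47744 = -47728)
G(o, C) = 4 - 2*o (G(o, C) = 4 + (o - 3*o) = 4 - 2*o)
y(n) = (44 + n)/(2*n) (y(n) = (44 + n)/((2*n)) = (44 + n)*(1/(2*n)) = (44 + n)/(2*n))
(-18403 + G(-47, m))*(W/(-42617) + y(216)) = (-18403 + (4 - 2*(-47)))*(-47728/(-42617) + (½)*(44 + 216)/216) = (-18403 + (4 + 94))*(-47728*(-1/42617) + (½)*(1/216)*260) = (-18403 + 98)*(2512/2243 + 65/108) = -18305*417091/242244 = -7634850755/242244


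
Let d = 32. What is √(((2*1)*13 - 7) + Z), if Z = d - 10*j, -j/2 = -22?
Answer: I*√389 ≈ 19.723*I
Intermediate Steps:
j = 44 (j = -2*(-22) = 44)
Z = -408 (Z = 32 - 10*44 = 32 - 440 = -408)
√(((2*1)*13 - 7) + Z) = √(((2*1)*13 - 7) - 408) = √((2*13 - 7) - 408) = √((26 - 7) - 408) = √(19 - 408) = √(-389) = I*√389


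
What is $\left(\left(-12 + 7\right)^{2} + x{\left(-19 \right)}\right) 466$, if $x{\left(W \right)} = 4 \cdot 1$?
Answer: $13514$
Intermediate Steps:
$x{\left(W \right)} = 4$
$\left(\left(-12 + 7\right)^{2} + x{\left(-19 \right)}\right) 466 = \left(\left(-12 + 7\right)^{2} + 4\right) 466 = \left(\left(-5\right)^{2} + 4\right) 466 = \left(25 + 4\right) 466 = 29 \cdot 466 = 13514$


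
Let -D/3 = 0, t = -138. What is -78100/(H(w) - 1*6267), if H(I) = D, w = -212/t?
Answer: 78100/6267 ≈ 12.462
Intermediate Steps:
D = 0 (D = -3*0 = 0)
w = 106/69 (w = -212/(-138) = -212*(-1/138) = 106/69 ≈ 1.5362)
H(I) = 0
-78100/(H(w) - 1*6267) = -78100/(0 - 1*6267) = -78100/(0 - 6267) = -78100/(-6267) = -78100*(-1/6267) = 78100/6267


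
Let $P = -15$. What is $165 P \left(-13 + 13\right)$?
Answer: $0$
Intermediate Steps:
$165 P \left(-13 + 13\right) = 165 \left(- 15 \left(-13 + 13\right)\right) = 165 \left(\left(-15\right) 0\right) = 165 \cdot 0 = 0$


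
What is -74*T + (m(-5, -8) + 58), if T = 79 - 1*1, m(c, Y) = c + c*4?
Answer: -5739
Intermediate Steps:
m(c, Y) = 5*c (m(c, Y) = c + 4*c = 5*c)
T = 78 (T = 79 - 1 = 78)
-74*T + (m(-5, -8) + 58) = -74*78 + (5*(-5) + 58) = -5772 + (-25 + 58) = -5772 + 33 = -5739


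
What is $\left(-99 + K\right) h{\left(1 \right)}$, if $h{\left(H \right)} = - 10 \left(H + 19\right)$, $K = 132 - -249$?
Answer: $-56400$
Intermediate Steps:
$K = 381$ ($K = 132 + 249 = 381$)
$h{\left(H \right)} = -190 - 10 H$ ($h{\left(H \right)} = - 10 \left(19 + H\right) = -190 - 10 H$)
$\left(-99 + K\right) h{\left(1 \right)} = \left(-99 + 381\right) \left(-190 - 10\right) = 282 \left(-190 - 10\right) = 282 \left(-200\right) = -56400$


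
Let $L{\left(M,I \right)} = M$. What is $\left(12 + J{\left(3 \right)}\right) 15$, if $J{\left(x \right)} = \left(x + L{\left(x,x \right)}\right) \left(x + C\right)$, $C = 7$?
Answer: $1080$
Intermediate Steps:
$J{\left(x \right)} = 2 x \left(7 + x\right)$ ($J{\left(x \right)} = \left(x + x\right) \left(x + 7\right) = 2 x \left(7 + x\right)$)
$\left(12 + J{\left(3 \right)}\right) 15 = \left(12 + 2 \cdot 3 \left(7 + 3\right)\right) 15 = \left(12 + 2 \cdot 3 \cdot 10\right) 15 = \left(12 + 60\right) 15 = 72 \cdot 15 = 1080$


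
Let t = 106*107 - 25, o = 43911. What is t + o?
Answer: 55228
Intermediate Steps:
t = 11317 (t = 11342 - 25 = 11317)
t + o = 11317 + 43911 = 55228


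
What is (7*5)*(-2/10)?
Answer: -7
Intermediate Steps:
(7*5)*(-2/10) = 35*(-2*⅒) = 35*(-⅕) = -7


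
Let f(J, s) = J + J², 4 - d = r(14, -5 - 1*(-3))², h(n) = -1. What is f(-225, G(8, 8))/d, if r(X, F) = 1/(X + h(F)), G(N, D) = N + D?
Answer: 37856/3 ≈ 12619.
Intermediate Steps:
G(N, D) = D + N
r(X, F) = 1/(-1 + X) (r(X, F) = 1/(X - 1) = 1/(-1 + X))
d = 675/169 (d = 4 - (1/(-1 + 14))² = 4 - (1/13)² = 4 - 1*1/169 = 4 - 1/169 = 675/169 ≈ 3.9941)
f(-225, G(8, 8))/d = (-225*(1 - 225))/(675/169) = -225*(-224)*(169/675) = 50400*(169/675) = 37856/3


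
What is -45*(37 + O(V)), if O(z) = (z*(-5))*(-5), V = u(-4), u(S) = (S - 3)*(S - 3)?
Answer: -56790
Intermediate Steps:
u(S) = (-3 + S)² (u(S) = (-3 + S)*(-3 + S) = (-3 + S)²)
V = 49 (V = (-3 - 4)² = (-7)² = 49)
O(z) = 25*z (O(z) = -5*z*(-5) = 25*z)
-45*(37 + O(V)) = -45*(37 + 25*49) = -45*(37 + 1225) = -45*1262 = -56790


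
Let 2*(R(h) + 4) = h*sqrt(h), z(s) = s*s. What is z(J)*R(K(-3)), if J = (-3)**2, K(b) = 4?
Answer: 0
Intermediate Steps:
J = 9
z(s) = s**2
R(h) = -4 + h**(3/2)/2 (R(h) = -4 + (h*sqrt(h))/2 = -4 + h**(3/2)/2)
z(J)*R(K(-3)) = 9**2*(-4 + 4**(3/2)/2) = 81*(-4 + (1/2)*8) = 81*(-4 + 4) = 81*0 = 0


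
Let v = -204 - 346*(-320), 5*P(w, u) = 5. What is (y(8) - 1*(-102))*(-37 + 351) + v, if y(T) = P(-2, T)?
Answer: 142858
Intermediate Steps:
P(w, u) = 1 (P(w, u) = (⅕)*5 = 1)
y(T) = 1
v = 110516 (v = -204 + 110720 = 110516)
(y(8) - 1*(-102))*(-37 + 351) + v = (1 - 1*(-102))*(-37 + 351) + 110516 = (1 + 102)*314 + 110516 = 103*314 + 110516 = 32342 + 110516 = 142858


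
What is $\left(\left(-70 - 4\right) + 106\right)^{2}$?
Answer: $1024$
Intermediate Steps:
$\left(\left(-70 - 4\right) + 106\right)^{2} = \left(-74 + 106\right)^{2} = 32^{2} = 1024$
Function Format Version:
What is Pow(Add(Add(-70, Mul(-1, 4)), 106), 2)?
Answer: 1024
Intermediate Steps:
Pow(Add(Add(-70, Mul(-1, 4)), 106), 2) = Pow(Add(Add(-70, -4), 106), 2) = Pow(Add(-74, 106), 2) = Pow(32, 2) = 1024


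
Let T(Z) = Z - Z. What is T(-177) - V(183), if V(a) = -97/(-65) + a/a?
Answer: -162/65 ≈ -2.4923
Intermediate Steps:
T(Z) = 0
V(a) = 162/65 (V(a) = -97*(-1/65) + 1 = 97/65 + 1 = 162/65)
T(-177) - V(183) = 0 - 1*162/65 = 0 - 162/65 = -162/65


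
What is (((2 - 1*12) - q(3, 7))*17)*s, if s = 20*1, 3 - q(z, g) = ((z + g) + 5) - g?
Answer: -1700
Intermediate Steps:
q(z, g) = -2 - z (q(z, g) = 3 - (((z + g) + 5) - g) = 3 - (((g + z) + 5) - g) = 3 - ((5 + g + z) - g) = 3 - (5 + z) = 3 + (-5 - z) = -2 - z)
s = 20
(((2 - 1*12) - q(3, 7))*17)*s = (((2 - 1*12) - (-2 - 1*3))*17)*20 = (((2 - 12) - (-2 - 3))*17)*20 = ((-10 - 1*(-5))*17)*20 = ((-10 + 5)*17)*20 = -5*17*20 = -85*20 = -1700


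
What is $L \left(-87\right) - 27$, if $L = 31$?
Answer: $-2724$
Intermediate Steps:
$L \left(-87\right) - 27 = 31 \left(-87\right) - 27 = -2697 - 27 = -2724$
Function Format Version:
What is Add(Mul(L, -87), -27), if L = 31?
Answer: -2724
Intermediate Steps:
Add(Mul(L, -87), -27) = Add(Mul(31, -87), -27) = Add(-2697, -27) = -2724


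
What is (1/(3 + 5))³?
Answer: 1/512 ≈ 0.0019531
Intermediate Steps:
(1/(3 + 5))³ = (1/8)³ = (⅛)³ = 1/512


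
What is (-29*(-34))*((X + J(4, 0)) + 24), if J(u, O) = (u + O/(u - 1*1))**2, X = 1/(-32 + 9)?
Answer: 906134/23 ≈ 39397.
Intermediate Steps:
X = -1/23 (X = 1/(-23) = -1/23 ≈ -0.043478)
J(u, O) = (u + O/(-1 + u))**2 (J(u, O) = (u + O/(u - 1))**2 = (u + O/(-1 + u))**2)
(-29*(-34))*((X + J(4, 0)) + 24) = (-29*(-34))*((-1/23 + (0 + 4**2 - 1*4)**2/(-1 + 4)**2) + 24) = 986*((-1/23 + (0 + 16 - 4)**2/3**2) + 24) = 986*((-1/23 + (1/9)*12**2) + 24) = 986*((-1/23 + (1/9)*144) + 24) = 986*((-1/23 + 16) + 24) = 986*(367/23 + 24) = 986*(919/23) = 906134/23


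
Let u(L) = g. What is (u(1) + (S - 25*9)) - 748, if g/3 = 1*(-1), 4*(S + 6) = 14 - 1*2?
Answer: -979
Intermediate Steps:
S = -3 (S = -6 + (14 - 1*2)/4 = -6 + (14 - 2)/4 = -6 + (¼)*12 = -6 + 3 = -3)
g = -3 (g = 3*(1*(-1)) = 3*(-1) = -3)
u(L) = -3
(u(1) + (S - 25*9)) - 748 = (-3 + (-3 - 25*9)) - 748 = (-3 + (-3 - 225)) - 748 = (-3 - 228) - 748 = -231 - 748 = -979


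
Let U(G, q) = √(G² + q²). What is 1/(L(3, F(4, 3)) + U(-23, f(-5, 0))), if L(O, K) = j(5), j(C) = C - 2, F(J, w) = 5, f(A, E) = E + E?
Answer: 1/26 ≈ 0.038462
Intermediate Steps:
f(A, E) = 2*E
j(C) = -2 + C
L(O, K) = 3 (L(O, K) = -2 + 5 = 3)
1/(L(3, F(4, 3)) + U(-23, f(-5, 0))) = 1/(3 + √((-23)² + (2*0)²)) = 1/(3 + √(529 + 0²)) = 1/(3 + √(529 + 0)) = 1/(3 + √529) = 1/(3 + 23) = 1/26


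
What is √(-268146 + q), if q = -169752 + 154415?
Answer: I*√283483 ≈ 532.43*I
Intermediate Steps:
q = -15337
√(-268146 + q) = √(-268146 - 15337) = √(-283483) = I*√283483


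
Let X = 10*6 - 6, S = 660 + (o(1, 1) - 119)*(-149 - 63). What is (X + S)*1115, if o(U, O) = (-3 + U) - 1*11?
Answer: 31998270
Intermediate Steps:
o(U, O) = -14 + U (o(U, O) = (-3 + U) - 11 = -14 + U)
S = 28644 (S = 660 + ((-14 + 1) - 119)*(-149 - 63) = 660 + (-13 - 119)*(-212) = 660 - 132*(-212) = 660 + 27984 = 28644)
X = 54 (X = 60 - 6 = 54)
(X + S)*1115 = (54 + 28644)*1115 = 28698*1115 = 31998270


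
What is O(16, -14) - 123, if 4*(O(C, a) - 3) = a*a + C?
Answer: -67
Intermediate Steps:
O(C, a) = 3 + C/4 + a**2/4 (O(C, a) = 3 + (a*a + C)/4 = 3 + (a**2 + C)/4 = 3 + (C + a**2)/4 = 3 + (C/4 + a**2/4) = 3 + C/4 + a**2/4)
O(16, -14) - 123 = (3 + (1/4)*16 + (1/4)*(-14)**2) - 123 = (3 + 4 + (1/4)*196) - 123 = (3 + 4 + 49) - 123 = 56 - 123 = -67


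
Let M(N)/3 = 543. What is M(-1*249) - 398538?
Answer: -396909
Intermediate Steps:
M(N) = 1629 (M(N) = 3*543 = 1629)
M(-1*249) - 398538 = 1629 - 398538 = -396909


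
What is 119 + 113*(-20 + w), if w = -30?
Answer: -5531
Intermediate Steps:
119 + 113*(-20 + w) = 119 + 113*(-20 - 30) = 119 + 113*(-50) = 119 - 5650 = -5531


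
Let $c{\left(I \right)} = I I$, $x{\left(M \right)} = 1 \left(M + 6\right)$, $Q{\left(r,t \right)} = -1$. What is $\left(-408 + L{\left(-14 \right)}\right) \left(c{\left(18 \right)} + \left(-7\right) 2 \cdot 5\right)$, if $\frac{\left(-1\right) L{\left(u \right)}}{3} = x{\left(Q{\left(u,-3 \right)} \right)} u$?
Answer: $-50292$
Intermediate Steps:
$x{\left(M \right)} = 6 + M$ ($x{\left(M \right)} = 1 \left(6 + M\right) = 6 + M$)
$c{\left(I \right)} = I^{2}$
$L{\left(u \right)} = - 15 u$ ($L{\left(u \right)} = - 3 \left(6 - 1\right) u = - 3 \cdot 5 u = - 15 u$)
$\left(-408 + L{\left(-14 \right)}\right) \left(c{\left(18 \right)} + \left(-7\right) 2 \cdot 5\right) = \left(-408 - -210\right) \left(18^{2} + \left(-7\right) 2 \cdot 5\right) = \left(-408 + 210\right) \left(324 - 70\right) = - 198 \left(324 - 70\right) = \left(-198\right) 254 = -50292$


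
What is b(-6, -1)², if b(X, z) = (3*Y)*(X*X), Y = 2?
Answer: 46656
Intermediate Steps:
b(X, z) = 6*X² (b(X, z) = (3*2)*(X*X) = 6*X²)
b(-6, -1)² = (6*(-6)²)² = (6*36)² = 216² = 46656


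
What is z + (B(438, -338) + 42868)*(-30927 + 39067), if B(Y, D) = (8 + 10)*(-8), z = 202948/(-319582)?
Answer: 55571052866286/159791 ≈ 3.4777e+8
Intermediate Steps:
z = -101474/159791 (z = 202948*(-1/319582) = -101474/159791 ≈ -0.63504)
B(Y, D) = -144 (B(Y, D) = 18*(-8) = -144)
z + (B(438, -338) + 42868)*(-30927 + 39067) = -101474/159791 + (-144 + 42868)*(-30927 + 39067) = -101474/159791 + 42724*8140 = -101474/159791 + 347773360 = 55571052866286/159791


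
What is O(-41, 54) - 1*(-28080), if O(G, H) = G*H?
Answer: 25866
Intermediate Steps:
O(-41, 54) - 1*(-28080) = -41*54 - 1*(-28080) = -2214 + 28080 = 25866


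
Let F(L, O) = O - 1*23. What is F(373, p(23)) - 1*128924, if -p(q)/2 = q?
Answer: -128993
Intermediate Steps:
p(q) = -2*q
F(L, O) = -23 + O (F(L, O) = O - 23 = -23 + O)
F(373, p(23)) - 1*128924 = (-23 - 2*23) - 1*128924 = (-23 - 46) - 128924 = -69 - 128924 = -128993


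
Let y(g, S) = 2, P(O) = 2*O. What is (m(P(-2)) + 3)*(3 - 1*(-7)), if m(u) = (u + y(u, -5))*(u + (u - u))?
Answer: 110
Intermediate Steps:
m(u) = u*(2 + u) (m(u) = (u + 2)*(u + (u - u)) = (2 + u)*(u + 0) = (2 + u)*u = u*(2 + u))
(m(P(-2)) + 3)*(3 - 1*(-7)) = ((2*(-2))*(2 + 2*(-2)) + 3)*(3 - 1*(-7)) = (-4*(2 - 4) + 3)*(3 + 7) = (-4*(-2) + 3)*10 = (8 + 3)*10 = 11*10 = 110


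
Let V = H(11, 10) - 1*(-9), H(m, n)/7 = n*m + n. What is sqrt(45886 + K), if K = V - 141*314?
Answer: sqrt(2461) ≈ 49.608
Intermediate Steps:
H(m, n) = 7*n + 7*m*n (H(m, n) = 7*(n*m + n) = 7*(m*n + n) = 7*(n + m*n) = 7*n + 7*m*n)
V = 849 (V = 7*10*(1 + 11) - 1*(-9) = 7*10*12 + 9 = 840 + 9 = 849)
K = -43425 (K = 849 - 141*314 = 849 - 44274 = -43425)
sqrt(45886 + K) = sqrt(45886 - 43425) = sqrt(2461)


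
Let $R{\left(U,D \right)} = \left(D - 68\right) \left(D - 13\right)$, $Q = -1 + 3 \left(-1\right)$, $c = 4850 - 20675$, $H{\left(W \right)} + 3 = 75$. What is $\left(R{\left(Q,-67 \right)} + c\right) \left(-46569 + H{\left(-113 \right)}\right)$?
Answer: $233647425$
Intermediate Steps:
$H{\left(W \right)} = 72$ ($H{\left(W \right)} = -3 + 75 = 72$)
$c = -15825$ ($c = 4850 - 20675 = -15825$)
$Q = -4$ ($Q = -1 - 3 = -4$)
$R{\left(U,D \right)} = \left(-68 + D\right) \left(-13 + D\right)$
$\left(R{\left(Q,-67 \right)} + c\right) \left(-46569 + H{\left(-113 \right)}\right) = \left(\left(884 + \left(-67\right)^{2} - -5427\right) - 15825\right) \left(-46569 + 72\right) = \left(\left(884 + 4489 + 5427\right) - 15825\right) \left(-46497\right) = \left(10800 - 15825\right) \left(-46497\right) = \left(-5025\right) \left(-46497\right) = 233647425$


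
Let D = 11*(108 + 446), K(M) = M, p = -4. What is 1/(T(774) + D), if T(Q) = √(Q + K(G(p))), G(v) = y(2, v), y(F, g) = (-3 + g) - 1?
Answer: 3047/18568035 - √766/37136070 ≈ 0.00016335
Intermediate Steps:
y(F, g) = -4 + g
G(v) = -4 + v
D = 6094 (D = 11*554 = 6094)
T(Q) = √(-8 + Q) (T(Q) = √(Q + (-4 - 4)) = √(Q - 8) = √(-8 + Q))
1/(T(774) + D) = 1/(√(-8 + 774) + 6094) = 1/(√766 + 6094) = 1/(6094 + √766)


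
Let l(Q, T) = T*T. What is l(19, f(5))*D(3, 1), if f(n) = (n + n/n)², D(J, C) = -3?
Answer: -3888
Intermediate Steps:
f(n) = (1 + n)² (f(n) = (n + 1)² = (1 + n)²)
l(Q, T) = T²
l(19, f(5))*D(3, 1) = ((1 + 5)²)²*(-3) = (6²)²*(-3) = 36²*(-3) = 1296*(-3) = -3888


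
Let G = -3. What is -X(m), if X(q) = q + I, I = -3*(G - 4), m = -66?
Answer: 45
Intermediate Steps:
I = 21 (I = -3*(-3 - 4) = -3*(-7) = 21)
X(q) = 21 + q (X(q) = q + 21 = 21 + q)
-X(m) = -(21 - 66) = -1*(-45) = 45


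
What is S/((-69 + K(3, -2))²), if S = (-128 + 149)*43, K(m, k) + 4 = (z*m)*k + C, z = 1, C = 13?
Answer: 301/1452 ≈ 0.20730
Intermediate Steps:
K(m, k) = 9 + k*m (K(m, k) = -4 + ((1*m)*k + 13) = -4 + (m*k + 13) = -4 + (k*m + 13) = -4 + (13 + k*m) = 9 + k*m)
S = 903 (S = 21*43 = 903)
S/((-69 + K(3, -2))²) = 903/((-69 + (9 - 2*3))²) = 903/((-69 + (9 - 6))²) = 903/((-69 + 3)²) = 903/((-66)²) = 903/4356 = 903*(1/4356) = 301/1452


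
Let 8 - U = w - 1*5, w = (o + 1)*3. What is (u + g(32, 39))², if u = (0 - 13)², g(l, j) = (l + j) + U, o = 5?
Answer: 55225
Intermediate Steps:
w = 18 (w = (5 + 1)*3 = 6*3 = 18)
U = -5 (U = 8 - (18 - 1*5) = 8 - (18 - 5) = 8 - 1*13 = 8 - 13 = -5)
g(l, j) = -5 + j + l (g(l, j) = (l + j) - 5 = (j + l) - 5 = -5 + j + l)
u = 169 (u = (-13)² = 169)
(u + g(32, 39))² = (169 + (-5 + 39 + 32))² = (169 + 66)² = 235² = 55225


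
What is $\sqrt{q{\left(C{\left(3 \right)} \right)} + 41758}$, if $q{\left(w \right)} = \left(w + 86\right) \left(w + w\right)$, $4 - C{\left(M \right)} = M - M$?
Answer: $\sqrt{42478} \approx 206.1$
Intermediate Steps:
$C{\left(M \right)} = 4$ ($C{\left(M \right)} = 4 - \left(M - M\right) = 4 - 0 = 4 + 0 = 4$)
$q{\left(w \right)} = 2 w \left(86 + w\right)$ ($q{\left(w \right)} = \left(86 + w\right) 2 w = 2 w \left(86 + w\right)$)
$\sqrt{q{\left(C{\left(3 \right)} \right)} + 41758} = \sqrt{2 \cdot 4 \left(86 + 4\right) + 41758} = \sqrt{2 \cdot 4 \cdot 90 + 41758} = \sqrt{720 + 41758} = \sqrt{42478}$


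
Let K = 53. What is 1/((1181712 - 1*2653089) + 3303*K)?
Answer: -1/1296318 ≈ -7.7142e-7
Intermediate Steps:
1/((1181712 - 1*2653089) + 3303*K) = 1/((1181712 - 1*2653089) + 3303*53) = 1/((1181712 - 2653089) + 175059) = 1/(-1471377 + 175059) = 1/(-1296318) = -1/1296318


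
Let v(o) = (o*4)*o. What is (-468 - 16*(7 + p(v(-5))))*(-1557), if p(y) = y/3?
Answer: 1733460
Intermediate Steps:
v(o) = 4*o**2 (v(o) = (4*o)*o = 4*o**2)
p(y) = y/3 (p(y) = y*(1/3) = y/3)
(-468 - 16*(7 + p(v(-5))))*(-1557) = (-468 - 16*(7 + (4*(-5)**2)/3))*(-1557) = (-468 - 16*(7 + (4*25)/3))*(-1557) = (-468 - 16*(7 + (1/3)*100))*(-1557) = (-468 - 16*(7 + 100/3))*(-1557) = (-468 - 16*121/3)*(-1557) = (-468 - 1936/3)*(-1557) = -3340/3*(-1557) = 1733460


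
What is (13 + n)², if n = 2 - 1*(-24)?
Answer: 1521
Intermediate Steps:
n = 26 (n = 2 + 24 = 26)
(13 + n)² = (13 + 26)² = 39² = 1521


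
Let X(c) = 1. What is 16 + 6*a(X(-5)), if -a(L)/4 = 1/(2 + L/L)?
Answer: 8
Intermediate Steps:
a(L) = -4/3 (a(L) = -4/(2 + L/L) = -4/(2 + 1) = -4/3)
16 + 6*a(X(-5)) = 16 + 6*(-4/3) = 16 - 8 = 8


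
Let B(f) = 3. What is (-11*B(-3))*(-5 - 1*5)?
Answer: 330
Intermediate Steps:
(-11*B(-3))*(-5 - 1*5) = (-11*3)*(-5 - 1*5) = -33*(-5 - 5) = -33*(-10) = 330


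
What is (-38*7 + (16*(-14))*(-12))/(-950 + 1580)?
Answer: 173/45 ≈ 3.8444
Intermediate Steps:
(-38*7 + (16*(-14))*(-12))/(-950 + 1580) = (-266 - 224*(-12))/630 = (-266 + 2688)*(1/630) = 2422*(1/630) = 173/45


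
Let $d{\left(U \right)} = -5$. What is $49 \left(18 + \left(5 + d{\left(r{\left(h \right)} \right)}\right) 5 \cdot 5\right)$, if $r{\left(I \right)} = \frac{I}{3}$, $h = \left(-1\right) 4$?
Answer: $882$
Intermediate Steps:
$h = -4$
$r{\left(I \right)} = \frac{I}{3}$ ($r{\left(I \right)} = I \frac{1}{3} = \frac{I}{3}$)
$49 \left(18 + \left(5 + d{\left(r{\left(h \right)} \right)}\right) 5 \cdot 5\right) = 49 \left(18 + \left(5 - 5\right) 5 \cdot 5\right) = 49 \left(18 + 0 \cdot 25\right) = 49 \left(18 + 0\right) = 49 \cdot 18 = 882$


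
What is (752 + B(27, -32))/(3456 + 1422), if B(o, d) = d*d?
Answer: 296/813 ≈ 0.36408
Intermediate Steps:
B(o, d) = d²
(752 + B(27, -32))/(3456 + 1422) = (752 + (-32)²)/(3456 + 1422) = (752 + 1024)/4878 = 1776*(1/4878) = 296/813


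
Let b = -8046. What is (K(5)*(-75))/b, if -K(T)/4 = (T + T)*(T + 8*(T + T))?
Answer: -42500/1341 ≈ -31.693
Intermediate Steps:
K(T) = -136*T² (K(T) = -4*(T + T)*(T + 8*(T + T)) = -4*2*T*(T + 8*(2*T)) = -4*2*T*(T + 16*T) = -4*2*T*17*T = -136*T²)
(K(5)*(-75))/b = (-136*5²*(-75))/(-8046) = (-136*25*(-75))*(-1/8046) = -3400*(-75)*(-1/8046) = 255000*(-1/8046) = -42500/1341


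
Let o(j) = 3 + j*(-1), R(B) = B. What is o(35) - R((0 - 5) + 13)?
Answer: -40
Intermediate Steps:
o(j) = 3 - j
o(35) - R((0 - 5) + 13) = (3 - 1*35) - ((0 - 5) + 13) = (3 - 35) - (-5 + 13) = -32 - 1*8 = -32 - 8 = -40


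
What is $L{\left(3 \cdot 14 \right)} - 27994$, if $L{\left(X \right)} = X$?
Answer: $-27952$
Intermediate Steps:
$L{\left(3 \cdot 14 \right)} - 27994 = 3 \cdot 14 - 27994 = 42 - 27994 = -27952$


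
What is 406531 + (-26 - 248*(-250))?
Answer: 468505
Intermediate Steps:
406531 + (-26 - 248*(-250)) = 406531 + (-26 + 62000) = 406531 + 61974 = 468505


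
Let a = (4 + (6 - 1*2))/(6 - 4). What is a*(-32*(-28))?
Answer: 3584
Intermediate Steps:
a = 4 (a = (4 + (6 - 2))/2 = (4 + 4)*(½) = 8*(½) = 4)
a*(-32*(-28)) = 4*(-32*(-28)) = 4*896 = 3584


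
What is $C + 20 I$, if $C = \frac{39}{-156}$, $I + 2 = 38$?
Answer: $\frac{2879}{4} \approx 719.75$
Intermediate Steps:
$I = 36$ ($I = -2 + 38 = 36$)
$C = - \frac{1}{4}$ ($C = 39 \left(- \frac{1}{156}\right) = - \frac{1}{4} \approx -0.25$)
$C + 20 I = - \frac{1}{4} + 20 \cdot 36 = - \frac{1}{4} + 720 = \frac{2879}{4}$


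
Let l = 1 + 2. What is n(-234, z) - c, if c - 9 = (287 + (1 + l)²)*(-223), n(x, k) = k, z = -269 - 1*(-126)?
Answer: 67417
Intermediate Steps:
z = -143 (z = -269 + 126 = -143)
l = 3
c = -67560 (c = 9 + (287 + (1 + 3)²)*(-223) = 9 + (287 + 4²)*(-223) = 9 + (287 + 16)*(-223) = 9 + 303*(-223) = 9 - 67569 = -67560)
n(-234, z) - c = -143 - 1*(-67560) = -143 + 67560 = 67417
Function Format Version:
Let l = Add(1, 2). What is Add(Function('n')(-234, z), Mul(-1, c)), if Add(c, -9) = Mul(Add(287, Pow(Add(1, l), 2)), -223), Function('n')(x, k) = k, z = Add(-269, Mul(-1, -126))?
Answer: 67417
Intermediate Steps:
z = -143 (z = Add(-269, 126) = -143)
l = 3
c = -67560 (c = Add(9, Mul(Add(287, Pow(Add(1, 3), 2)), -223)) = Add(9, Mul(Add(287, Pow(4, 2)), -223)) = Add(9, Mul(Add(287, 16), -223)) = Add(9, Mul(303, -223)) = Add(9, -67569) = -67560)
Add(Function('n')(-234, z), Mul(-1, c)) = Add(-143, Mul(-1, -67560)) = Add(-143, 67560) = 67417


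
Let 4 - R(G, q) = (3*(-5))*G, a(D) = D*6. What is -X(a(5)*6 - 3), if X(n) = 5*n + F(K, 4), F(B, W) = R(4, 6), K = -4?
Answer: -949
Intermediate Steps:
a(D) = 6*D
R(G, q) = 4 + 15*G (R(G, q) = 4 - 3*(-5)*G = 4 - (-15)*G = 4 + 15*G)
F(B, W) = 64 (F(B, W) = 4 + 15*4 = 4 + 60 = 64)
X(n) = 64 + 5*n (X(n) = 5*n + 64 = 64 + 5*n)
-X(a(5)*6 - 3) = -(64 + 5*((6*5)*6 - 3)) = -(64 + 5*(30*6 - 3)) = -(64 + 5*(180 - 3)) = -(64 + 5*177) = -(64 + 885) = -1*949 = -949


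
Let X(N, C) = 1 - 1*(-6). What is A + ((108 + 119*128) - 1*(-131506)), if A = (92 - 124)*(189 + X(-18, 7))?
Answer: 140574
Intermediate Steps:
X(N, C) = 7 (X(N, C) = 1 + 6 = 7)
A = -6272 (A = (92 - 124)*(189 + 7) = -32*196 = -6272)
A + ((108 + 119*128) - 1*(-131506)) = -6272 + ((108 + 119*128) - 1*(-131506)) = -6272 + ((108 + 15232) + 131506) = -6272 + (15340 + 131506) = -6272 + 146846 = 140574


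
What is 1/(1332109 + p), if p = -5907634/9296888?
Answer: 4648444/6192231134579 ≈ 7.5069e-7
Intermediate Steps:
p = -2953817/4648444 (p = -5907634*1/9296888 = -2953817/4648444 ≈ -0.63544)
1/(1332109 + p) = 1/(1332109 - 2953817/4648444) = 1/(6192231134579/4648444) = 4648444/6192231134579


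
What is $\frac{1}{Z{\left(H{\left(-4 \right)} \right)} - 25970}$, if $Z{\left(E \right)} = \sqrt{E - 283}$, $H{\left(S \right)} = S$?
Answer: $- \frac{3710}{96348741} - \frac{i \sqrt{287}}{674441187} \approx -3.8506 \cdot 10^{-5} - 2.5119 \cdot 10^{-8} i$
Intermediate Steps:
$Z{\left(E \right)} = \sqrt{-283 + E}$
$\frac{1}{Z{\left(H{\left(-4 \right)} \right)} - 25970} = \frac{1}{\sqrt{-283 - 4} - 25970} = \frac{1}{\sqrt{-287} - 25970} = \frac{1}{i \sqrt{287} - 25970} = \frac{1}{-25970 + i \sqrt{287}}$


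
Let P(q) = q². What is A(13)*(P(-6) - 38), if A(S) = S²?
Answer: -338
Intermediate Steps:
A(13)*(P(-6) - 38) = 13²*((-6)² - 38) = 169*(36 - 38) = 169*(-2) = -338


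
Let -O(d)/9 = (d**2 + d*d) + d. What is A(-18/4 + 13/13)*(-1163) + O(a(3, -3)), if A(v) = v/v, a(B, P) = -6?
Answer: -1757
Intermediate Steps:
O(d) = -18*d**2 - 9*d (O(d) = -9*((d**2 + d*d) + d) = -9*((d**2 + d**2) + d) = -9*(2*d**2 + d) = -9*(d + 2*d**2) = -18*d**2 - 9*d)
A(v) = 1
A(-18/4 + 13/13)*(-1163) + O(a(3, -3)) = 1*(-1163) - 9*(-6)*(1 + 2*(-6)) = -1163 - 9*(-6)*(1 - 12) = -1163 - 9*(-6)*(-11) = -1163 - 594 = -1757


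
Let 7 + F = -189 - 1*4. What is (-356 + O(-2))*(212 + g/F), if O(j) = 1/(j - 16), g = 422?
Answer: -134518501/1800 ≈ -74733.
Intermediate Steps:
O(j) = 1/(-16 + j)
F = -200 (F = -7 + (-189 - 1*4) = -7 + (-189 - 4) = -7 - 193 = -200)
(-356 + O(-2))*(212 + g/F) = (-356 + 1/(-16 - 2))*(212 + 422/(-200)) = (-356 + 1/(-18))*(212 + 422*(-1/200)) = (-356 - 1/18)*(212 - 211/100) = -6409/18*20989/100 = -134518501/1800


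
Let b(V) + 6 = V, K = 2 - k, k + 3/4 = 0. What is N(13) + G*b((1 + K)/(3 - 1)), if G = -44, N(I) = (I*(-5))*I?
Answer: -1327/2 ≈ -663.50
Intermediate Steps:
k = -¾ (k = -¾ + 0 = -¾ ≈ -0.75000)
N(I) = -5*I² (N(I) = (-5*I)*I = -5*I²)
K = 11/4 (K = 2 - 1*(-¾) = 2 + ¾ = 11/4 ≈ 2.7500)
b(V) = -6 + V
N(13) + G*b((1 + K)/(3 - 1)) = -5*13² - 44*(-6 + (1 + 11/4)/(3 - 1)) = -5*169 - 44*(-6 + (15/4)/2) = -845 - 44*(-6 + (15/4)*(½)) = -845 - 44*(-6 + 15/8) = -845 - 44*(-33/8) = -845 + 363/2 = -1327/2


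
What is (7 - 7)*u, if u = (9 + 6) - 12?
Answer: 0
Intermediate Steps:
u = 3 (u = 15 - 12 = 3)
(7 - 7)*u = (7 - 7)*3 = 0*3 = 0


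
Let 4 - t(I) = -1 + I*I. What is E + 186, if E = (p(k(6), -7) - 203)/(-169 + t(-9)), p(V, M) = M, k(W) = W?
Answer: 1308/7 ≈ 186.86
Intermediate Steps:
t(I) = 5 - I**2 (t(I) = 4 - (-1 + I*I) = 4 - (-1 + I**2) = 4 + (1 - I**2) = 5 - I**2)
E = 6/7 (E = (-7 - 203)/(-169 + (5 - 1*(-9)**2)) = -210/(-169 + (5 - 1*81)) = -210/(-169 + (5 - 81)) = -210/(-169 - 76) = -210/(-245) = -210*(-1/245) = 6/7 ≈ 0.85714)
E + 186 = 6/7 + 186 = 1308/7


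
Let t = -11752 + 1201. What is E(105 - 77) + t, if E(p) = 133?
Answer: -10418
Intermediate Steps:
t = -10551
E(105 - 77) + t = 133 - 10551 = -10418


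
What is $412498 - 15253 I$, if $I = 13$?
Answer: $214209$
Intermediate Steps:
$412498 - 15253 I = 412498 - 15253 \cdot 13 = 412498 - 198289 = 214209$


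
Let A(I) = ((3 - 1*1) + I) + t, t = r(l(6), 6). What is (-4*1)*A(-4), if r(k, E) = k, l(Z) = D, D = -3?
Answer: 20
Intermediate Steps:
l(Z) = -3
t = -3
A(I) = -1 + I (A(I) = ((3 - 1*1) + I) - 3 = ((3 - 1) + I) - 3 = (2 + I) - 3 = -1 + I)
(-4*1)*A(-4) = (-4*1)*(-1 - 4) = -4*(-5) = 20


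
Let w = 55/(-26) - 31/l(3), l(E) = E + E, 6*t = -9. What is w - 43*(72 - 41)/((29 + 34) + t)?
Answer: -15434/533 ≈ -28.957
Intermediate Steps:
t = -3/2 (t = (⅙)*(-9) = -3/2 ≈ -1.5000)
l(E) = 2*E
w = -284/39 (w = 55/(-26) - 31/(2*3) = 55*(-1/26) - 31/6 = -55/26 - 31*⅙ = -55/26 - 31/6 = -284/39 ≈ -7.2821)
w - 43*(72 - 41)/((29 + 34) + t) = -284/39 - 43*(72 - 41)/((29 + 34) - 3/2) = -284/39 - 1333/(63 - 3/2) = -284/39 - 1333/123/2 = -284/39 - 1333*2/123 = -284/39 - 43*62/123 = -284/39 - 2666/123 = -15434/533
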